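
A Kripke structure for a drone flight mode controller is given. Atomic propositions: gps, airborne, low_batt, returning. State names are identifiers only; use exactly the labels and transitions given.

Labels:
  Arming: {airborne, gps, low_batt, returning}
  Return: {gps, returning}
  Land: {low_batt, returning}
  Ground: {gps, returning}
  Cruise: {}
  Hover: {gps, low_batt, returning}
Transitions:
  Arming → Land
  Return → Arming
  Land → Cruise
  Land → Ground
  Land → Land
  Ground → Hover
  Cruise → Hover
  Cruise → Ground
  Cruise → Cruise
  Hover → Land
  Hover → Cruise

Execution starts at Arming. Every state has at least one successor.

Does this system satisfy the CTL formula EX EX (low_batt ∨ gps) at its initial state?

States satisfying EX (low_batt ∨ gps): {Arming, Return, Land, Ground, Cruise, Hover}.
States satisfying EX EX (low_batt ∨ gps): {Arming, Return, Land, Ground, Cruise, Hover}.
Arming ∈ Sat(EX EX (low_batt ∨ gps)).

Yes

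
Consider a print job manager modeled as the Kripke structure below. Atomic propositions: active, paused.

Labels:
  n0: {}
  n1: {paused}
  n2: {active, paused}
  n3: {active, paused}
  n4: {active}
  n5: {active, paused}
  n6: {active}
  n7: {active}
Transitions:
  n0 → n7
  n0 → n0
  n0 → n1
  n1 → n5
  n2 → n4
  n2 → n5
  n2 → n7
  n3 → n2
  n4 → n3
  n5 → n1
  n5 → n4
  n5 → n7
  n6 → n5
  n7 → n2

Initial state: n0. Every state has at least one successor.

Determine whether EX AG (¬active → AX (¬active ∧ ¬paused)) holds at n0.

Violated

States satisfying AG (¬active → AX (¬active ∧ ¬paused)): ∅.
States satisfying EX AG (¬active → AX (¬active ∧ ¬paused)): ∅.
No suitable path/successor from n0 witnesses the formula.
n0 ∉ Sat(EX AG (¬active → AX (¬active ∧ ¬paused))).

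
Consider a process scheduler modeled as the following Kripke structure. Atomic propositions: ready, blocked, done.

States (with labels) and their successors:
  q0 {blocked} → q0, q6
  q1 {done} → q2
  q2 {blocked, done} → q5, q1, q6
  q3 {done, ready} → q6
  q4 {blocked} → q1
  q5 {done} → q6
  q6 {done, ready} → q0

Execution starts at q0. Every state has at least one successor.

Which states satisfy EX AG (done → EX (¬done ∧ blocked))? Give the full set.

{q0, q2, q3, q5, q6}

States satisfying AG (done → EX (¬done ∧ blocked)): {q0, q6}.
States satisfying EX AG (done → EX (¬done ∧ blocked)): {q0, q2, q3, q5, q6}.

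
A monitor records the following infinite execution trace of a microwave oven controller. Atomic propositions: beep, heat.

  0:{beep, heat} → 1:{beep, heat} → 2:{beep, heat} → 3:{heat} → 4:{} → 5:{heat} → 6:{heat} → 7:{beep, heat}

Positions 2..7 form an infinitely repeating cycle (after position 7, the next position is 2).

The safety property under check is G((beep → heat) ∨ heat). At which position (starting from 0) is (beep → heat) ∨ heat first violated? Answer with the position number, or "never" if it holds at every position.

(beep → heat) ∨ heat holds at every position 0..7, and those are all the positions the trace ever visits, so the invariant G((beep → heat) ∨ heat) is never violated.

never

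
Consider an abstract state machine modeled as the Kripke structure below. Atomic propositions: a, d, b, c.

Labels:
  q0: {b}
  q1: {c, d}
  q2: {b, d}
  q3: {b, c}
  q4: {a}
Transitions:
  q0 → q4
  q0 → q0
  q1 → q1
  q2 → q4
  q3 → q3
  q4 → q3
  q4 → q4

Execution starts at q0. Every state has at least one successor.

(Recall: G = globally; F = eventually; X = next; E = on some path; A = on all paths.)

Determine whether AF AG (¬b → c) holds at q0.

States satisfying AG (¬b → c): {q1, q3}.
States satisfying AF AG (¬b → c): {q1, q3}.
There is a path from q0 along which AG (¬b → c) never holds.
q0 ∉ Sat(AF AG (¬b → c)).

No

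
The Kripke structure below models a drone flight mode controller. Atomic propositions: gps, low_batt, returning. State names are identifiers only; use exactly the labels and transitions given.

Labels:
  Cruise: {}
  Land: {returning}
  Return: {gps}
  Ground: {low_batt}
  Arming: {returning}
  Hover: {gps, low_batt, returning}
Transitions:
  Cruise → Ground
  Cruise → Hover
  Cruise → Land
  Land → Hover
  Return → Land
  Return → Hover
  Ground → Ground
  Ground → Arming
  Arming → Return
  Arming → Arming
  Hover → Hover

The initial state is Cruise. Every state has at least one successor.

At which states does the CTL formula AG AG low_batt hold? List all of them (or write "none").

States satisfying AG low_batt: {Hover}.
States satisfying AG AG low_batt: {Hover}.

{Hover}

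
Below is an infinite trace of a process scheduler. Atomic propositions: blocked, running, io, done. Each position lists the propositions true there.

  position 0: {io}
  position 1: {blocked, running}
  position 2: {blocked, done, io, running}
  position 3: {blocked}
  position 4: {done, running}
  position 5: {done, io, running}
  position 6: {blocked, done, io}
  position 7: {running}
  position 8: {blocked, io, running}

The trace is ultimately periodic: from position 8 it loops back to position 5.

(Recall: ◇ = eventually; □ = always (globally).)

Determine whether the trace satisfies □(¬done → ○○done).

¬done → ○○done must hold at every position from 0 onward. It fails at position 1, so □(¬done → ○○done) is false.
Positions where ¬done holds: 0, 1, 3, 7, 8.
Check ○○done at each: 0→ok, 1→fails, 3→ok, 7→ok, 8→ok.

Violated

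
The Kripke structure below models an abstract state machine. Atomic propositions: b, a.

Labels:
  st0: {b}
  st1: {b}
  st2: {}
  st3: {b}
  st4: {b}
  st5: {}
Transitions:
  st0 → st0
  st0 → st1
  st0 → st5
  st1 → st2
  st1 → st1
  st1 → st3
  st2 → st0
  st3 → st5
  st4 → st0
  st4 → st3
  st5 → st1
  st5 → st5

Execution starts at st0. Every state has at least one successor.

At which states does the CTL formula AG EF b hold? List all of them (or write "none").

{st0, st1, st2, st3, st4, st5}

States satisfying EF b: {st0, st1, st2, st3, st4, st5}.
States satisfying AG EF b: {st0, st1, st2, st3, st4, st5}.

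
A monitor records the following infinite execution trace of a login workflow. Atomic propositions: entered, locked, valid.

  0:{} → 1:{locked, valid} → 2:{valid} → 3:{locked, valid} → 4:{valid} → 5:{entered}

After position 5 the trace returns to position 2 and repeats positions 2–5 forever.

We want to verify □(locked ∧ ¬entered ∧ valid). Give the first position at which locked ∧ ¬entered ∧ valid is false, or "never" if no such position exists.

0

At position 0 the labels are {}, so locked ∧ ¬entered ∧ valid is false there. This is the first violation.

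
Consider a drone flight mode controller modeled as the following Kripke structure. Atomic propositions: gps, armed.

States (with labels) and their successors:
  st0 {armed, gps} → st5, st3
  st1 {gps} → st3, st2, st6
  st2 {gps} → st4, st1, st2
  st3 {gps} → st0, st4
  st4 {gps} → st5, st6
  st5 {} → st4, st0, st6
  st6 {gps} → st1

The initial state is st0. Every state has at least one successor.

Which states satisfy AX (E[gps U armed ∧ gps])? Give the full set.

{st1, st2, st3, st5, st6}

States satisfying E[gps U armed ∧ gps]: {st0, st1, st2, st3, st4, st6}.
States satisfying AX (E[gps U armed ∧ gps]): {st1, st2, st3, st5, st6}.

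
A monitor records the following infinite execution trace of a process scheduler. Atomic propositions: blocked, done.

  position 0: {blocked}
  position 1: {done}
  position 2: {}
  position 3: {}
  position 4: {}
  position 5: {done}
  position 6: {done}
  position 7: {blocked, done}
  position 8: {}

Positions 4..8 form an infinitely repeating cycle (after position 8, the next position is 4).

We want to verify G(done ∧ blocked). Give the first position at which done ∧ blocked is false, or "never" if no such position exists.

At position 0 the labels are {blocked}, so done ∧ blocked is false there. This is the first violation.

0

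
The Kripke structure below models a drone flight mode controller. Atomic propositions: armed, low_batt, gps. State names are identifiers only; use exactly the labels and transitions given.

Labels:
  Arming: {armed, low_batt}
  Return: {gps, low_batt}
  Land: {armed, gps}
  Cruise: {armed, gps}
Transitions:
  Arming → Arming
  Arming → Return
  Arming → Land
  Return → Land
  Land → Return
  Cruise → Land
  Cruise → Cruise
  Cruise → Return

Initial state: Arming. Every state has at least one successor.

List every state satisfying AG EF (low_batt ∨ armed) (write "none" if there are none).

States satisfying EF (low_batt ∨ armed): {Arming, Return, Land, Cruise}.
States satisfying AG EF (low_batt ∨ armed): {Arming, Return, Land, Cruise}.

{Arming, Return, Land, Cruise}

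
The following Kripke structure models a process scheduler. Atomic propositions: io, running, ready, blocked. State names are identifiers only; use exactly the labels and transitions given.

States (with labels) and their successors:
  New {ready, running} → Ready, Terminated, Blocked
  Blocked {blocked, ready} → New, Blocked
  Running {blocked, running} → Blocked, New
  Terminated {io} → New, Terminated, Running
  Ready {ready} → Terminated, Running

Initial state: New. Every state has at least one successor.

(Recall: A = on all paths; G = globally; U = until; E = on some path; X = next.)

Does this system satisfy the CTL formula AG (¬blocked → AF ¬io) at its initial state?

Violated

States satisfying ¬blocked → AF ¬io: {New, Blocked, Running, Ready}.
States satisfying AG (¬blocked → AF ¬io): ∅.
Terminated is reachable from New and violates ¬blocked → AF ¬io, so AG fails at New.
New ∉ Sat(AG (¬blocked → AF ¬io)).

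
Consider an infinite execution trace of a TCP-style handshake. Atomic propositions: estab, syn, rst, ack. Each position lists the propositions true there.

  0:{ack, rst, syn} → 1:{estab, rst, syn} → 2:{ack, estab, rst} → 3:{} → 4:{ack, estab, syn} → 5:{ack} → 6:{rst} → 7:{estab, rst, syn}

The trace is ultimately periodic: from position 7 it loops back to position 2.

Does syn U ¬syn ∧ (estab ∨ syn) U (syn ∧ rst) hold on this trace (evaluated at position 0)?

Walking from position 0: ¬syn first holds at position 2, and syn holds at every earlier position along the way, so syn U ¬syn holds.
Walking from position 0: syn ∧ rst first holds at position 0, and estab ∨ syn holds at every earlier position along the way, so (estab ∨ syn) U (syn ∧ rst) holds.
At position 0: syn U ¬syn is true; (estab ∨ syn) U (syn ∧ rst) is true; so syn U ¬syn ∧ (estab ∨ syn) U (syn ∧ rst) is true.

Holds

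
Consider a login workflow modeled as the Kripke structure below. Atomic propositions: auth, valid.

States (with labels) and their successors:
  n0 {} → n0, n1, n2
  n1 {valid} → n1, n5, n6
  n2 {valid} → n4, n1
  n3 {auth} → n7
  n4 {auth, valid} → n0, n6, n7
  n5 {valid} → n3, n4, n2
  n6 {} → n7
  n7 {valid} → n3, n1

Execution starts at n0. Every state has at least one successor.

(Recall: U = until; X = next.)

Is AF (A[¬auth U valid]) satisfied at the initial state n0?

Does not hold

States satisfying A[¬auth U valid]: {n1, n2, n4, n5, n6, n7}.
States satisfying AF (A[¬auth U valid]): {n1, n2, n3, n4, n5, n6, n7}.
There is a path from n0 along which A[¬auth U valid] never holds.
n0 ∉ Sat(AF (A[¬auth U valid])).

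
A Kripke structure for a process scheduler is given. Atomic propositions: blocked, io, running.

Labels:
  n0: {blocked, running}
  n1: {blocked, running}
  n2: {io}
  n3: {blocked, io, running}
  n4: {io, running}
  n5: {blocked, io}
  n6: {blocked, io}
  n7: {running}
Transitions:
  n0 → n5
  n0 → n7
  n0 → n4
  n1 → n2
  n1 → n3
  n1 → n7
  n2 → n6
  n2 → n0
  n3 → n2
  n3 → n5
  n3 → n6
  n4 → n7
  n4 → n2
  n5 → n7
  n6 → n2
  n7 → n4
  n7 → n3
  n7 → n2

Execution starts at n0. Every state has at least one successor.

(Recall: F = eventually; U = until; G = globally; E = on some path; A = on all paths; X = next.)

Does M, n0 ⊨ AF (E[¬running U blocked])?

States satisfying E[¬running U blocked]: {n0, n1, n2, n3, n5, n6}.
States satisfying AF (E[¬running U blocked]): {n0, n1, n2, n3, n5, n6}.
n0 ∈ Sat(AF (E[¬running U blocked])).

Holds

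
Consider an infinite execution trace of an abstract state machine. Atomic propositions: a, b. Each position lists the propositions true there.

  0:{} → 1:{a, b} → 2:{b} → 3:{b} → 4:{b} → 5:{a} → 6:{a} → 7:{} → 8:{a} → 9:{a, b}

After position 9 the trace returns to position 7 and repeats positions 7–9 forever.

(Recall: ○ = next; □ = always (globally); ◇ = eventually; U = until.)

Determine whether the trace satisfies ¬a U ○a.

Walking from position 0: ○a first holds at position 0, and ¬a holds at every earlier position along the way, so ¬a U ○a holds.

Holds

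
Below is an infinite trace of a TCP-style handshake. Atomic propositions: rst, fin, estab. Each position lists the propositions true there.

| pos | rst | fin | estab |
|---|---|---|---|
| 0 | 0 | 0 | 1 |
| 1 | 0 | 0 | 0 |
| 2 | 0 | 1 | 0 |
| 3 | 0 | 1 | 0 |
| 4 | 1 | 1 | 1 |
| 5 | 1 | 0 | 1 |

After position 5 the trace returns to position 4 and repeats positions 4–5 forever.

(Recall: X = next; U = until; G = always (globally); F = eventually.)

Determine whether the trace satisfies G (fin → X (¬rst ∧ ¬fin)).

Does not hold

fin → X (¬rst ∧ ¬fin) must hold at every position from 0 onward. It fails at position 2, so G (fin → X (¬rst ∧ ¬fin)) is false.
Positions where fin holds: 2, 3, 4.
Check X (¬rst ∧ ¬fin) at each: 2→fails, 3→fails, 4→fails.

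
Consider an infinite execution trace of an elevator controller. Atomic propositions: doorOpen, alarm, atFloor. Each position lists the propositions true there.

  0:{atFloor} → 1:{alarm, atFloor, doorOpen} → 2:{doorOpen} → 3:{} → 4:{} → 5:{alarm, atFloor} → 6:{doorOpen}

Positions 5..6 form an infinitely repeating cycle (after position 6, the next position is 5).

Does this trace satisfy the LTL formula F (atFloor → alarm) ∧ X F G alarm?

Violated

atFloor → alarm holds at position 1, which is reachable from 0, so F (atFloor → alarm) holds.
The position after 0 is 1; F G alarm is false there.
At position 0: F (atFloor → alarm) is true; X F G alarm is false; so F (atFloor → alarm) ∧ X F G alarm is false.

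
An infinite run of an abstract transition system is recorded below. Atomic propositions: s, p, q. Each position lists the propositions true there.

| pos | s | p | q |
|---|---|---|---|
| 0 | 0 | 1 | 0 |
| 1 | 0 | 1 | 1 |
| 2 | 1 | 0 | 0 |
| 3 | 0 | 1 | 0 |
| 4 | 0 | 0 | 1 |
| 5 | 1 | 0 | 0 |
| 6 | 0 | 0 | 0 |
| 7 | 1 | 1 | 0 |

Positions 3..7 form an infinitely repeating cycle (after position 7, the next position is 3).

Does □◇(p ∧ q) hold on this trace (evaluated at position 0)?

◇(p ∧ q) must hold at every position from 0 onward. It fails at position 2, so □◇(p ∧ q) is false.

Violated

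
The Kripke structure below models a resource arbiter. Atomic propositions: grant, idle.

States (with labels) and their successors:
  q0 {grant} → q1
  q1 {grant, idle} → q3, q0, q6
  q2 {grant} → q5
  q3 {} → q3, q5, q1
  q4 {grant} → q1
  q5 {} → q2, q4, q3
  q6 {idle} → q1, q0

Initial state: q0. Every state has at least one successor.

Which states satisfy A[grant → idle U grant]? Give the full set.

States satisfying grant → idle: {q1, q3, q5, q6}.
States satisfying grant: {q0, q1, q2, q4}.
States satisfying A[grant → idle U grant]: {q0, q1, q2, q4, q6}.

{q0, q1, q2, q4, q6}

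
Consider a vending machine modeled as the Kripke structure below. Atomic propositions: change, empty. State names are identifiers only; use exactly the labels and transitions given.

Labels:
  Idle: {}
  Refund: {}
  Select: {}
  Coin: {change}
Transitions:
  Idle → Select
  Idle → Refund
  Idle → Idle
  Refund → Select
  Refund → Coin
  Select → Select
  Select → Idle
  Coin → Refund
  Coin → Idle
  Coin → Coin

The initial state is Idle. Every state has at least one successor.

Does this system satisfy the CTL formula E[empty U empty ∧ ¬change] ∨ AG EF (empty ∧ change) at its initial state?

States satisfying empty: ∅.
States satisfying empty ∧ ¬change: ∅.
States satisfying E[empty U empty ∧ ¬change]: ∅.
States satisfying EF (empty ∧ change): ∅.
States satisfying AG EF (empty ∧ change): ∅.
States satisfying E[empty U empty ∧ ¬change] ∨ AG EF (empty ∧ change): ∅.
Idle ∉ Sat(E[empty U empty ∧ ¬change] ∨ AG EF (empty ∧ change)).

Violated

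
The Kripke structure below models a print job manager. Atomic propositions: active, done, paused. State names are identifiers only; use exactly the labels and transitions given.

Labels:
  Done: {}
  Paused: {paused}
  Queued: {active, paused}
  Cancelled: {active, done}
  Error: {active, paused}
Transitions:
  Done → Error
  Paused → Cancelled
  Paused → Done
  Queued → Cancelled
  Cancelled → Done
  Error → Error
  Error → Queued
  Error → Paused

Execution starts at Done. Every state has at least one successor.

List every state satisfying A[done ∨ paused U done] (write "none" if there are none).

{Queued, Cancelled}

States satisfying done ∨ paused: {Paused, Queued, Cancelled, Error}.
States satisfying done: {Cancelled}.
States satisfying A[done ∨ paused U done]: {Queued, Cancelled}.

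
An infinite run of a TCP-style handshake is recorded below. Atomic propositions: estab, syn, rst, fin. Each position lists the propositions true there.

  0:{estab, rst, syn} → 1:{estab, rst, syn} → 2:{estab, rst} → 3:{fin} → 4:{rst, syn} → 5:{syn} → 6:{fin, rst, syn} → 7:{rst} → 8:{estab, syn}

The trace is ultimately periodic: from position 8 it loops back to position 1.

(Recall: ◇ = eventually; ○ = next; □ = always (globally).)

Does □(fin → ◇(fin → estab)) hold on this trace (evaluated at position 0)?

fin → ◇(fin → estab) holds at every position 0..8, and those are all positions ever visited, so □(fin → ◇(fin → estab)) holds.
Positions where fin holds: 3, 6.
Check ◇(fin → estab) at each: 3→ok, 6→ok.

Holds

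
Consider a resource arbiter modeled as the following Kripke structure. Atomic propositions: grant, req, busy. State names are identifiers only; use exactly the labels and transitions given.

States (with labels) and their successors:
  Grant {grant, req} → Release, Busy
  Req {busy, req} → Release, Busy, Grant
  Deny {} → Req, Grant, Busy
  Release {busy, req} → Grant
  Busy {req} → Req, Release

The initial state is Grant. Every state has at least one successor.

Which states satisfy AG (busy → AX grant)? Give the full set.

none

States satisfying busy → AX grant: {Grant, Deny, Release, Busy}.
States satisfying AG (busy → AX grant): ∅.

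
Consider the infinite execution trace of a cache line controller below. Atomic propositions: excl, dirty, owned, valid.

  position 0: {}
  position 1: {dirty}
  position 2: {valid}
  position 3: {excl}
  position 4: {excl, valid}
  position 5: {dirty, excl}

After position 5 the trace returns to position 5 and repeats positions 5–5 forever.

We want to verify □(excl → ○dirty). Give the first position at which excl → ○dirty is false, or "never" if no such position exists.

Check excl → ○dirty at each position in order: 0 ✓, 1 ✓, 2 ✓.
At position 3 the labels are {excl} and the next position 4 has {excl, valid}, so excl → ○dirty is false there. This is the first violation.

3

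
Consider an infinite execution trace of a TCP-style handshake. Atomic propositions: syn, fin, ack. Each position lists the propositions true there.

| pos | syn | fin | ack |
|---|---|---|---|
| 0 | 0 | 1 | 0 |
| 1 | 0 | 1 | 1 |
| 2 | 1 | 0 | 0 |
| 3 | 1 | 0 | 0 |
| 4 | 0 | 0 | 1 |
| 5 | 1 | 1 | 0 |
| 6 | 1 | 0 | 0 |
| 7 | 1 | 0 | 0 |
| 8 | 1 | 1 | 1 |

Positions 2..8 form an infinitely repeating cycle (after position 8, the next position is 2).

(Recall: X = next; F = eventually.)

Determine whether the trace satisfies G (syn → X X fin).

syn → X X fin must hold at every position from 0 onward. It fails at position 2, so G (syn → X X fin) is false.
Positions where syn holds: 2, 3, 5, 6, 7, 8.
Check X X fin at each: 2→fails, 3→ok, 5→fails, 6→ok, 7→fails, 8→fails.

Violated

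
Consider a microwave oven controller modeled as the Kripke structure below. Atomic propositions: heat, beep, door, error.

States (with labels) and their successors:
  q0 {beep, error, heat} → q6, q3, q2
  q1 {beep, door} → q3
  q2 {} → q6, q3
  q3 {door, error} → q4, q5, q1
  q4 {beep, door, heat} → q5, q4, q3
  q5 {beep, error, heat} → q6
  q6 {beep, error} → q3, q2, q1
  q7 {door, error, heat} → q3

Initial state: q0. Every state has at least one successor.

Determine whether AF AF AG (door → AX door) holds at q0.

Violated

States satisfying AF AG (door → AX door): ∅.
States satisfying AF AF AG (door → AX door): ∅.
There is a path from q0 along which AF AG (door → AX door) never holds.
q0 ∉ Sat(AF AF AG (door → AX door)).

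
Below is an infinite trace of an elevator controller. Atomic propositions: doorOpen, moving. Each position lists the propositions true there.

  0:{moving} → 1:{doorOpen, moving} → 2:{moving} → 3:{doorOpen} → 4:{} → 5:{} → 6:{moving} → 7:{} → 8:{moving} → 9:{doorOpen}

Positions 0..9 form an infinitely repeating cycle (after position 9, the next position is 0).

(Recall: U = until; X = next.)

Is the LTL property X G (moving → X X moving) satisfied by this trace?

The position after 0 is 1; G (moving → X X moving) is false there.

Does not hold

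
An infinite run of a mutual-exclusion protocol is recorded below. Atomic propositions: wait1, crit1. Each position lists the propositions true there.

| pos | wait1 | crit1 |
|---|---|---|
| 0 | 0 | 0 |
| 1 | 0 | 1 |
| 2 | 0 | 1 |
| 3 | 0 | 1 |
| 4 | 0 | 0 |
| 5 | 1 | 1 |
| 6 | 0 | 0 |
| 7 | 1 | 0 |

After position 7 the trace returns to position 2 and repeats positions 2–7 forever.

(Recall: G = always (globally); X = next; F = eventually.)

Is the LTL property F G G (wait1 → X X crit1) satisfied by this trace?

Does not hold

G G (wait1 → X X crit1) is false at every position 0..7, so it never becomes true and F G G (wait1 → X X crit1) fails.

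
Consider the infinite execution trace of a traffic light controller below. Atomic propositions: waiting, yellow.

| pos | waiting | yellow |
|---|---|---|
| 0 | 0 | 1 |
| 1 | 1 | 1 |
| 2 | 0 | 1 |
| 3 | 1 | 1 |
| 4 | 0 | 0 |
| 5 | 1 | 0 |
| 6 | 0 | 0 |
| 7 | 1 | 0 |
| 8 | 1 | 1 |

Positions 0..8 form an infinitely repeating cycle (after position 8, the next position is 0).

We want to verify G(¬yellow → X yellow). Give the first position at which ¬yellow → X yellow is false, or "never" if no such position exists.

Check ¬yellow → X yellow at each position in order: 0 ✓, 1 ✓, 2 ✓, 3 ✓.
At position 4 the labels are {} and the next position 5 has {waiting}, so ¬yellow → X yellow is false there. This is the first violation.

4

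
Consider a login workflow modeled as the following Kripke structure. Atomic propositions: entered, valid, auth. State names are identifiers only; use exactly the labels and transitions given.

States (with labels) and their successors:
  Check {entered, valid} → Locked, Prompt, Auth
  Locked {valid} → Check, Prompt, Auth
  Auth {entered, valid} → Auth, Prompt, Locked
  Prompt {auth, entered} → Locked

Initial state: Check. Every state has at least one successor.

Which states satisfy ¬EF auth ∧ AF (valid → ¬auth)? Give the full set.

none

States satisfying auth: {Prompt}.
States satisfying EF auth: {Check, Locked, Auth, Prompt}.
States satisfying ¬EF auth: ∅.
States satisfying valid → ¬auth: {Check, Locked, Auth, Prompt}.
States satisfying AF (valid → ¬auth): {Check, Locked, Auth, Prompt}.
States satisfying ¬EF auth ∧ AF (valid → ¬auth): ∅.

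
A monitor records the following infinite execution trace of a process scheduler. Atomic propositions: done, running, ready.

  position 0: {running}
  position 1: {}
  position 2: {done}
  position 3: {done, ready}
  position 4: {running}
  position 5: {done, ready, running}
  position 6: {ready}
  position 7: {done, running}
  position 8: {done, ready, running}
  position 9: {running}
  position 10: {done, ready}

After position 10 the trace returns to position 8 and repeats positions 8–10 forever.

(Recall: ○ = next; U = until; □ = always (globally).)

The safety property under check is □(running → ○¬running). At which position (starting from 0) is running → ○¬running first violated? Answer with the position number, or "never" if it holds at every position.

4

Check running → ○¬running at each position in order: 0 ✓, 1 ✓, 2 ✓, 3 ✓.
At position 4 the labels are {running} and the next position 5 has {done, ready, running}, so running → ○¬running is false there. This is the first violation.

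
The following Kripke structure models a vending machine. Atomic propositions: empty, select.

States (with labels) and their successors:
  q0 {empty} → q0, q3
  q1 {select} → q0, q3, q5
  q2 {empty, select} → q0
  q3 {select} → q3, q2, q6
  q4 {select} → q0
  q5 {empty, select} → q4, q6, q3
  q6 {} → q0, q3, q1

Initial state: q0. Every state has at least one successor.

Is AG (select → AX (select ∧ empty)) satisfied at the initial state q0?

States satisfying select → AX (select ∧ empty): {q0, q6}.
States satisfying AG (select → AX (select ∧ empty)): ∅.
q1 is reachable from q0 and violates select → AX (select ∧ empty), so AG fails at q0.
q0 ∉ Sat(AG (select → AX (select ∧ empty))).

Does not hold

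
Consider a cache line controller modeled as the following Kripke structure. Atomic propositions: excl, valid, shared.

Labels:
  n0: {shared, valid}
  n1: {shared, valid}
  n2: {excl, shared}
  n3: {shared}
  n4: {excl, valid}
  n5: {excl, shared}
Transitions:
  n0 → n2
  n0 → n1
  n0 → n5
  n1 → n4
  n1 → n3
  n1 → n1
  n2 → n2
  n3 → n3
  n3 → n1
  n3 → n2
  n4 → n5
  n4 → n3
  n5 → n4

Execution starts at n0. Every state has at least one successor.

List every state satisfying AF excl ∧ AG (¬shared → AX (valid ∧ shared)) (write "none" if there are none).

{n2}

States satisfying excl: {n2, n4, n5}.
States satisfying AF excl: {n2, n4, n5}.
States satisfying ¬shared → AX (valid ∧ shared): {n0, n1, n2, n3, n5}.
States satisfying AG (¬shared → AX (valid ∧ shared)): {n2}.
States satisfying AF excl ∧ AG (¬shared → AX (valid ∧ shared)): {n2}.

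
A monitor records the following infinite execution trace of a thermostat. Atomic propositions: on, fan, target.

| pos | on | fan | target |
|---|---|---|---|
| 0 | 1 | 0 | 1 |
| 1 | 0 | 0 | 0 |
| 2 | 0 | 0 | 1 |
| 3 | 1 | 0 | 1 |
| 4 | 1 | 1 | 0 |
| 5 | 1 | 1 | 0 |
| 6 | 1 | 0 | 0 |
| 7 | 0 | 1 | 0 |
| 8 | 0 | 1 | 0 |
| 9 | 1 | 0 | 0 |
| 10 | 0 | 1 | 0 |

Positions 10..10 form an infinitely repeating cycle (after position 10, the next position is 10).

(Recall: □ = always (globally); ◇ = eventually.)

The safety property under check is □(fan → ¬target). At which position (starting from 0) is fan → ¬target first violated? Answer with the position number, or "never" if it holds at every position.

fan → ¬target holds at every position 0..10, and those are all the positions the trace ever visits, so the invariant □(fan → ¬target) is never violated.

never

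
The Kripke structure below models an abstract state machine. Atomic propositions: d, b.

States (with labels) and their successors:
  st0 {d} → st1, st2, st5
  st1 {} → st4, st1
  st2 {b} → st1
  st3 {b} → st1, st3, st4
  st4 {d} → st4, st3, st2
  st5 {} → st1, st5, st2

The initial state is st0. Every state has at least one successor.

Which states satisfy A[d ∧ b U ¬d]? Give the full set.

{st1, st2, st3, st5}

States satisfying d ∧ b: ∅.
States satisfying ¬d: {st1, st2, st3, st5}.
States satisfying A[d ∧ b U ¬d]: {st1, st2, st3, st5}.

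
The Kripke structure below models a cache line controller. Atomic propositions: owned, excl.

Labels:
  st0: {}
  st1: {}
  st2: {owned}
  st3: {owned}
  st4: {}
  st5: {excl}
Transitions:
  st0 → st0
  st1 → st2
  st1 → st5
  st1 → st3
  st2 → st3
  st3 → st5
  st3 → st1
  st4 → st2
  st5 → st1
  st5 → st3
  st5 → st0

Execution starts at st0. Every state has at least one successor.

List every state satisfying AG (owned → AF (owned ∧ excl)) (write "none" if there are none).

States satisfying owned → AF (owned ∧ excl): {st0, st1, st4, st5}.
States satisfying AG (owned → AF (owned ∧ excl)): {st0}.

{st0}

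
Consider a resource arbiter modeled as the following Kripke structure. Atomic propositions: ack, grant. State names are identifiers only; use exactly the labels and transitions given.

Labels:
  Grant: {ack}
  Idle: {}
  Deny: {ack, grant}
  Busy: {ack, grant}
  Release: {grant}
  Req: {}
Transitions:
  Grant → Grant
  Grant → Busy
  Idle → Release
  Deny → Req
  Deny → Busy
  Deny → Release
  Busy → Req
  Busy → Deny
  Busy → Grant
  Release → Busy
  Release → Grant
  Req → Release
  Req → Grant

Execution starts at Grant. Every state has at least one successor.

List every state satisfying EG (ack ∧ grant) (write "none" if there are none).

States satisfying ack ∧ grant: {Deny, Busy}.
States satisfying EG (ack ∧ grant): {Deny, Busy}.

{Deny, Busy}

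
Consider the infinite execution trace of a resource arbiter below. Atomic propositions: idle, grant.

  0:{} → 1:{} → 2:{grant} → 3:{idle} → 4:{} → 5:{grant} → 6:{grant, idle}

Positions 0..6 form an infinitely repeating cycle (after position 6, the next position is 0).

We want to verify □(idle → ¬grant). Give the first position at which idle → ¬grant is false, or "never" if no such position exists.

6

Check idle → ¬grant at each position in order: 0 ✓, 1 ✓, 2 ✓, 3 ✓, 4 ✓, 5 ✓.
At position 6 the labels are {grant, idle}, so idle → ¬grant is false there. This is the first violation.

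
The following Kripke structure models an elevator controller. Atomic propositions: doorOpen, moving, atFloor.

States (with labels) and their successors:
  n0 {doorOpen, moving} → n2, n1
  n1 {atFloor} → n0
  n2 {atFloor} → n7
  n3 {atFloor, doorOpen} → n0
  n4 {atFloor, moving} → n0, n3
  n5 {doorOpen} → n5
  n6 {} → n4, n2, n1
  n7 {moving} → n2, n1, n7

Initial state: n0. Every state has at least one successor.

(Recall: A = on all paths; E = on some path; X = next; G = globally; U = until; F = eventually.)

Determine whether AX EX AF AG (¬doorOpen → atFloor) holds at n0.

States satisfying EX AF AG (¬doorOpen → atFloor): {n5}.
States satisfying AX EX AF AG (¬doorOpen → atFloor): {n5}.
n0 ∉ Sat(AX EX AF AG (¬doorOpen → atFloor)).

Does not hold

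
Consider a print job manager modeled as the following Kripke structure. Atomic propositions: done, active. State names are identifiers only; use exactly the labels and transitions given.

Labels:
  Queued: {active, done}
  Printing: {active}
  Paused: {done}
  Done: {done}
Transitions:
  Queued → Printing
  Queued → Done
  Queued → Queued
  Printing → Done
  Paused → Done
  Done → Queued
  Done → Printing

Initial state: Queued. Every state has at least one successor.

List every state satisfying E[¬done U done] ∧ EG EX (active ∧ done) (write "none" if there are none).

States satisfying ¬done: {Printing}.
States satisfying done: {Queued, Paused, Done}.
States satisfying E[¬done U done]: {Queued, Printing, Paused, Done}.
States satisfying EX (active ∧ done): {Queued, Done}.
States satisfying EG EX (active ∧ done): {Queued, Done}.
States satisfying E[¬done U done] ∧ EG EX (active ∧ done): {Queued, Done}.

{Queued, Done}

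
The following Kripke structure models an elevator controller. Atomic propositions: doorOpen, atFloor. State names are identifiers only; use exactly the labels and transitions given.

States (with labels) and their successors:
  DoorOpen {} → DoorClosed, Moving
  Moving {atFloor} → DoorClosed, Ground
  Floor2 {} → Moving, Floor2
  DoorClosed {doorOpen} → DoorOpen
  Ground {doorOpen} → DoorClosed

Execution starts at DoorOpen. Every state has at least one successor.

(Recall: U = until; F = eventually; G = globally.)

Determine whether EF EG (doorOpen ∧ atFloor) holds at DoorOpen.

Violated

States satisfying EG (doorOpen ∧ atFloor): ∅.
States satisfying EF EG (doorOpen ∧ atFloor): ∅.
No suitable path/successor from DoorOpen witnesses the formula.
DoorOpen ∉ Sat(EF EG (doorOpen ∧ atFloor)).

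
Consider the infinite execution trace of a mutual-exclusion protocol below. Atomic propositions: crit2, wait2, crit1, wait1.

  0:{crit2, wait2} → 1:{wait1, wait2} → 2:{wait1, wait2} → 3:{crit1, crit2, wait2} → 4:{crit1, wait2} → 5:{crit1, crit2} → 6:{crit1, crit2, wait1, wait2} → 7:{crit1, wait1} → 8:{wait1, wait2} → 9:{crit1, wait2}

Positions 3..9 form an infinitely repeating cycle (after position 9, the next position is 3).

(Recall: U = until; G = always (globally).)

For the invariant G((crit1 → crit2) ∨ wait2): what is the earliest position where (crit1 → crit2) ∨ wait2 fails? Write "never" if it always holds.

Check (crit1 → crit2) ∨ wait2 at each position in order: 0 ✓, 1 ✓, 2 ✓, 3 ✓, 4 ✓, 5 ✓, 6 ✓.
At position 7 the labels are {crit1, wait1}, so (crit1 → crit2) ∨ wait2 is false there. This is the first violation.

7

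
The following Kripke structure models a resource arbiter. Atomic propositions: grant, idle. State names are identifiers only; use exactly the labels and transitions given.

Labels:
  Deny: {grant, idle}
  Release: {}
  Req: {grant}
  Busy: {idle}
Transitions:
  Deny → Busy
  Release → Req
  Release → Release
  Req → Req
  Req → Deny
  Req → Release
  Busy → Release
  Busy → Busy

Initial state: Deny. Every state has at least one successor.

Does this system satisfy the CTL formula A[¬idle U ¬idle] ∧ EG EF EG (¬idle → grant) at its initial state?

Violated

States satisfying ¬idle: {Release, Req}.
States satisfying A[¬idle U ¬idle]: {Release, Req}.
States satisfying EF EG (¬idle → grant): {Deny, Release, Req, Busy}.
States satisfying EG EF EG (¬idle → grant): {Deny, Release, Req, Busy}.
States satisfying A[¬idle U ¬idle] ∧ EG EF EG (¬idle → grant): {Release, Req}.
Deny ∉ Sat(A[¬idle U ¬idle] ∧ EG EF EG (¬idle → grant)).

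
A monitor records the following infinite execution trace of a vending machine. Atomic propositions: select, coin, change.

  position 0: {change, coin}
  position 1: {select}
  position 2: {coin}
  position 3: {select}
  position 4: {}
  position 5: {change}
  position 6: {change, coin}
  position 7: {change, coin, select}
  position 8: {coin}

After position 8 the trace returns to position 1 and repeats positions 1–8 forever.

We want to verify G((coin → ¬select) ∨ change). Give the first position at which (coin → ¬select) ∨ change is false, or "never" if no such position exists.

never

(coin → ¬select) ∨ change holds at every position 0..8, and those are all the positions the trace ever visits, so the invariant G((coin → ¬select) ∨ change) is never violated.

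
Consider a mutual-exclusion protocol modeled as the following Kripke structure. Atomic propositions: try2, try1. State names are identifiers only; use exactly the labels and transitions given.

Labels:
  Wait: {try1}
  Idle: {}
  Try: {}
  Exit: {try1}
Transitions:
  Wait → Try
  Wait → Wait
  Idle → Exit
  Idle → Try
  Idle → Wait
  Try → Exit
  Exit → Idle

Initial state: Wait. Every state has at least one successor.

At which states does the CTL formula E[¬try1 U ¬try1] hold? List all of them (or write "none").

States satisfying ¬try1: {Idle, Try}.
States satisfying E[¬try1 U ¬try1]: {Idle, Try}.

{Idle, Try}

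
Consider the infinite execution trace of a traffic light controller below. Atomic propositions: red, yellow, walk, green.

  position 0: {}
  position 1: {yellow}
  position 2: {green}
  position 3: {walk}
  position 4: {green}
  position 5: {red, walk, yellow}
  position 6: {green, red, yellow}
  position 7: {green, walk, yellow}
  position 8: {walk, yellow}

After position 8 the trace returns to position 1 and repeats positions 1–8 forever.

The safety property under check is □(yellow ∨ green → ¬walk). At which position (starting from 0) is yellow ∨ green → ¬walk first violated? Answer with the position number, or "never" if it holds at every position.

Check yellow ∨ green → ¬walk at each position in order: 0 ✓, 1 ✓, 2 ✓, 3 ✓, 4 ✓.
At position 5 the labels are {red, walk, yellow}, so yellow ∨ green → ¬walk is false there. This is the first violation.

5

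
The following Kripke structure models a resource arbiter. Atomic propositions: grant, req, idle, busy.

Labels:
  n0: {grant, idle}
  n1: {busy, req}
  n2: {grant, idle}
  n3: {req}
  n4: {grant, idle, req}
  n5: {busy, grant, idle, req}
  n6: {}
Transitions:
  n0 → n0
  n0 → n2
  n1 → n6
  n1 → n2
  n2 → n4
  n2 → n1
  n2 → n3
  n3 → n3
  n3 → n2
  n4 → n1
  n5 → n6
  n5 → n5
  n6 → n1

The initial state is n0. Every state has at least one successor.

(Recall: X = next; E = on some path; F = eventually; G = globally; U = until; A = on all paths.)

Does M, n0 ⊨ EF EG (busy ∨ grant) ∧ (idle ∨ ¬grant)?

States satisfying EG (busy ∨ grant): {n0, n1, n2, n4, n5}.
States satisfying EF EG (busy ∨ grant): {n0, n1, n2, n3, n4, n5, n6}.
States satisfying ¬grant: {n1, n3, n6}.
States satisfying idle ∨ ¬grant: {n0, n1, n2, n3, n4, n5, n6}.
States satisfying EF EG (busy ∨ grant) ∧ (idle ∨ ¬grant): {n0, n1, n2, n3, n4, n5, n6}.
n0 ∈ Sat(EF EG (busy ∨ grant) ∧ (idle ∨ ¬grant)).

Satisfied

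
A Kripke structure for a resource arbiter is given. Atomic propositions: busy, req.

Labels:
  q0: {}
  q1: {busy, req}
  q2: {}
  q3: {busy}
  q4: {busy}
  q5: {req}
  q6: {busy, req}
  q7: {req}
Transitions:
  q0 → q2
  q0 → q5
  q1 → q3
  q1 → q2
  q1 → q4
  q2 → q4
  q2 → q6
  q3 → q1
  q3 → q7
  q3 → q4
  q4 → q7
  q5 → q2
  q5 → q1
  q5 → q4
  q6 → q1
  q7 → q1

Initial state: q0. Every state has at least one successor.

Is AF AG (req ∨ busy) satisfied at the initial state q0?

Violated

States satisfying AG (req ∨ busy): ∅.
States satisfying AF AG (req ∨ busy): ∅.
There is a path from q0 along which AG (req ∨ busy) never holds.
q0 ∉ Sat(AF AG (req ∨ busy)).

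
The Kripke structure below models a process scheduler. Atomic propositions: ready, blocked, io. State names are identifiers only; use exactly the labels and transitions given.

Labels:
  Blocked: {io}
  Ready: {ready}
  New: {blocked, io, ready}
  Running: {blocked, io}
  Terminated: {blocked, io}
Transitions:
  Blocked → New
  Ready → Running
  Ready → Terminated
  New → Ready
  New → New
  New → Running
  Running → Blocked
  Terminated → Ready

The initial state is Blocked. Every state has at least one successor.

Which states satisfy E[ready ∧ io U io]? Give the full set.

{Blocked, New, Running, Terminated}

States satisfying ready ∧ io: {New}.
States satisfying io: {Blocked, New, Running, Terminated}.
States satisfying E[ready ∧ io U io]: {Blocked, New, Running, Terminated}.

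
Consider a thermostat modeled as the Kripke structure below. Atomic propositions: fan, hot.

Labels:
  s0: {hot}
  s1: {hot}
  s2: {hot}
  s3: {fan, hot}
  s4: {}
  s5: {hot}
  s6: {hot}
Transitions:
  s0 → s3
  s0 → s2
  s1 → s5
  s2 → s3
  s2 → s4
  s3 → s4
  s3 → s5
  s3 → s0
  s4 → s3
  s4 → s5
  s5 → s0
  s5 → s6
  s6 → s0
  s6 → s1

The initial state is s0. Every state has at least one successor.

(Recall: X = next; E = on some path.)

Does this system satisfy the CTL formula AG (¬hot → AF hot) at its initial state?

Yes

States satisfying ¬hot → AF hot: {s0, s1, s2, s3, s4, s5, s6}.
States satisfying AG (¬hot → AF hot): {s0, s1, s2, s3, s4, s5, s6}.
Every state reachable from s0 satisfies ¬hot → AF hot.
s0 ∈ Sat(AG (¬hot → AF hot)).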